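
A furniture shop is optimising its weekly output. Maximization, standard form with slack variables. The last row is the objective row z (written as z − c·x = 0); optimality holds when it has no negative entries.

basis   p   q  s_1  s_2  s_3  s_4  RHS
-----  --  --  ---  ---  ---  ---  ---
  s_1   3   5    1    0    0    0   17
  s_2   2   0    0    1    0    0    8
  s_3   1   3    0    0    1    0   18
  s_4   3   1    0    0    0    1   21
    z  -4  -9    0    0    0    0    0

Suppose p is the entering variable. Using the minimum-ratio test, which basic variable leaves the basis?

Column p entries and ratios — s_1: 17/3 = 17/3; s_2: 8/2 = 4; s_3: 18/1 = 18; s_4: 21/3 = 7.
Smallest ratio is 4 in the row of s_2, so s_2 leaves.

s_2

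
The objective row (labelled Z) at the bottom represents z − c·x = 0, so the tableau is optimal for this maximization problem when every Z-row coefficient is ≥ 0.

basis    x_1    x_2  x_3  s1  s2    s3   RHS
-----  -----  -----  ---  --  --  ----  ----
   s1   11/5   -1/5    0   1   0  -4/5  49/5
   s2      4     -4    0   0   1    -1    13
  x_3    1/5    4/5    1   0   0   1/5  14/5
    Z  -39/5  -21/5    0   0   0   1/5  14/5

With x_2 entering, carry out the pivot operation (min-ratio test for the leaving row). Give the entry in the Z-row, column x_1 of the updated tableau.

-27/4

Ratio test on column x_2 — row 1: entry -1/5 ≤ 0; row 2: entry -4 ≤ 0; row 3: (14/5)/(4/5) = 7/2. Minimum is 7/2 at row 3 (x_3 leaves); pivot element 4/5.
Divide row 3 by 4/5; eliminate column x_2 from the other rows.
Z-row update in column x_1: -39/5 − (-21/5)·(1/4) = -27/4.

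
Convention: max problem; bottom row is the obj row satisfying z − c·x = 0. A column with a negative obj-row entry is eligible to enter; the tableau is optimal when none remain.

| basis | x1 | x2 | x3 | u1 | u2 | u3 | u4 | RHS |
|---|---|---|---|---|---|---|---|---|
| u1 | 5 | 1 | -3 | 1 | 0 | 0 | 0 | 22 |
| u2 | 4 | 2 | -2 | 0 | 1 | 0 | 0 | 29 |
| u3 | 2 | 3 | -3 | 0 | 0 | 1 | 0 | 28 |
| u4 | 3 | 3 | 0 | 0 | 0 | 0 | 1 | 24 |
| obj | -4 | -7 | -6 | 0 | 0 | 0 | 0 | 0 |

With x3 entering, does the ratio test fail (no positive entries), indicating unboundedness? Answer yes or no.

yes

Every constraint-row entry in column x3 is ≤ 0, so increasing x3 is unbounded.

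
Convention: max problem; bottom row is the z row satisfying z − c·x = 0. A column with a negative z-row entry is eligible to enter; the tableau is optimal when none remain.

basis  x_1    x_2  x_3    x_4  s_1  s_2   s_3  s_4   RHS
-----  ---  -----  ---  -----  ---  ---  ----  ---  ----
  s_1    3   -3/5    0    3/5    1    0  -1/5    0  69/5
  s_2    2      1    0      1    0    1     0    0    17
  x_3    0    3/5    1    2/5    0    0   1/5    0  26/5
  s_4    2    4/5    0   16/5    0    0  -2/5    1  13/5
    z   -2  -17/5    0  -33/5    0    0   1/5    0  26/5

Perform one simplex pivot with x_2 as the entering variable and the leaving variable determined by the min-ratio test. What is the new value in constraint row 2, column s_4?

-5/4

Ratio test on column x_2 — row 1: entry -3/5 ≤ 0; row 2: 17/1 = 17; row 3: (26/5)/(3/5) = 26/3; row 4: (13/5)/(4/5) = 13/4. Minimum is 13/4 at row 4 (s_4 leaves); pivot element 4/5.
Divide row 4 by 4/5; eliminate column x_2 from the other rows.
Row 2 update in column s_4: 0 − 1·(5/4) = -5/4.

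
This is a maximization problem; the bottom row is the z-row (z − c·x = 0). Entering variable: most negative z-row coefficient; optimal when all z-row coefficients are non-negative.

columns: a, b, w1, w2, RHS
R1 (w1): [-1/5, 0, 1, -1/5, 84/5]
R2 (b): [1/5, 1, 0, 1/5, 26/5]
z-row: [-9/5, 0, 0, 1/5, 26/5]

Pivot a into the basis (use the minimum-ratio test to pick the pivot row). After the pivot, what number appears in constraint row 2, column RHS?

26

Ratio test on column a — row 1: entry -1/5 ≤ 0; row 2: (26/5)/(1/5) = 26. Minimum is 26 at row 2 (b leaves); pivot element 1/5.
Divide row 2 by 1/5; eliminate column a from the other rows.
In the new row 2, the RHS entry is the old entry divided by the pivot: (26/5)/(1/5) = 26.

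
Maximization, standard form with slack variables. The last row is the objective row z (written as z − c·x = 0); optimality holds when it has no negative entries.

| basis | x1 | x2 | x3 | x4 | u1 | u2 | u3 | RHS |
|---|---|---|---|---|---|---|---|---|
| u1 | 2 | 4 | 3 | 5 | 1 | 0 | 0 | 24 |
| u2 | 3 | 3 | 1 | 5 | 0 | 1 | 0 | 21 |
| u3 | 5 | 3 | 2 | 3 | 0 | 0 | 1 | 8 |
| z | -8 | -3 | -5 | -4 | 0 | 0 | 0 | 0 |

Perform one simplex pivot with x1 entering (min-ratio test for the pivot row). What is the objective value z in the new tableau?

64/5

Ratio test on column x1 — row 1: 24/2 = 12; row 2: 21/3 = 7; row 3: 8/5 = 8/5. Minimum is 8/5 at row 3 (u3 leaves); pivot element 5.
Pivot on row 3; the z-row RHS becomes 0 − (-8)·(8/5) = 64/5.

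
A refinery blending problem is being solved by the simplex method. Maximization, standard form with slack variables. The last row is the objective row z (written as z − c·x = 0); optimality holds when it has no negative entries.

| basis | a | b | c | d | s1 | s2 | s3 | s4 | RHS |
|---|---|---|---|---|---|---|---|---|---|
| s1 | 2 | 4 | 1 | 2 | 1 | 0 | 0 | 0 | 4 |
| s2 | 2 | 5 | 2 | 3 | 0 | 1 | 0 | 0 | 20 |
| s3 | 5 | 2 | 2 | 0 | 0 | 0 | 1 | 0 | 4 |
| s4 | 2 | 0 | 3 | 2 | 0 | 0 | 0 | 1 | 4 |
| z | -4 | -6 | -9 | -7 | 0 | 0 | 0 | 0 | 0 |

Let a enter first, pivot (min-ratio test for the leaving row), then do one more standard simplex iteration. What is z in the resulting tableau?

124/11

Ratio test on column a — row 1: 4/2 = 2; row 2: 20/2 = 10; row 3: 4/5 = 4/5; row 4: 4/2 = 2. Minimum is 4/5 at row 3 (s3 leaves); pivot element 5.
Pivot on row 3; the z-row RHS becomes 0 − (-4)·(4/5) = 16/5.
Next entering variable (most negative z-row entry -37/5): c.
Ratio test on column c — row 1: (12/5)/(1/5) = 12; row 2: (92/5)/(6/5) = 46/3; row 3: (4/5)/(2/5) = 2; row 4: (12/5)/(11/5) = 12/11. Minimum is 12/11 at row 4 (s4 leaves); pivot element 11/5.
After the second pivot the z-row RHS is 16/5 − (-37/5)·(12/11) = 124/11.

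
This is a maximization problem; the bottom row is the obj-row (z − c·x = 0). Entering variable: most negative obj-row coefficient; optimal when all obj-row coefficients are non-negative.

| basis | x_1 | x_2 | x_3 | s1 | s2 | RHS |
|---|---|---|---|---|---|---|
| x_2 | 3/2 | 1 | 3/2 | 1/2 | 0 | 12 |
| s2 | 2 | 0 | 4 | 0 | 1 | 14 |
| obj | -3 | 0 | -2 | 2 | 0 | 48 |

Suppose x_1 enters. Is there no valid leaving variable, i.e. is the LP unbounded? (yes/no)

Column x_1 has positive entries in row(s) 1, 2, so the ratio test bounds it — not unbounded.

no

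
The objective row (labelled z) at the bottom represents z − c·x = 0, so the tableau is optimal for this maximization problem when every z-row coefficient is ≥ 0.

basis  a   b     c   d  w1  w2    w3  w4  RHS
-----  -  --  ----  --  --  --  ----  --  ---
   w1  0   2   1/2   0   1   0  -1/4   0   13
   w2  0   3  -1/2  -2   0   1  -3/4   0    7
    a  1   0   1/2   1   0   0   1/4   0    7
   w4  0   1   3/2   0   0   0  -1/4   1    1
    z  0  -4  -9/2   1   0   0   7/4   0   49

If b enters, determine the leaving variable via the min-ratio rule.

Column b entries and ratios — w1: 13/2 = 13/2; w2: 7/3 = 7/3; a: 0 ≤ 0, skip; w4: 1/1 = 1.
Smallest ratio is 1 in the row of w4, so w4 leaves.

w4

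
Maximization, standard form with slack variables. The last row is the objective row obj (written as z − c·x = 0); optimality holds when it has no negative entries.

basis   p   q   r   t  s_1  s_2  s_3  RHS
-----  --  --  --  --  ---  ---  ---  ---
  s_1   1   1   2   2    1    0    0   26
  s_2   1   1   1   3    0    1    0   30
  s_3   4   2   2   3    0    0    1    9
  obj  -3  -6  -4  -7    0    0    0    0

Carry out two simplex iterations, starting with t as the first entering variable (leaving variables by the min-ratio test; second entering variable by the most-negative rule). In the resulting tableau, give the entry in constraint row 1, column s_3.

Ratio test on column t — row 1: 26/2 = 13; row 2: 30/3 = 10; row 3: 9/3 = 3. Minimum is 3 at row 3 (s_3 leaves); pivot element 3.
Divide row 3 by 3; eliminate column t from the other rows.
Second iteration: most negative obj-row entry is -4/3 in column q, so q enters.
Ratio test on column q — row 1: entry -1/3 ≤ 0; row 2: entry -1 ≤ 0; row 3: 3/(2/3) = 9/2. Minimum is 9/2 at row 3 (t leaves); pivot element 2/3.
Divide row 3 by 2/3; eliminate column q from the other rows.
After both pivots, the entry at constraint row 1, column s_3 is -1/2.

-1/2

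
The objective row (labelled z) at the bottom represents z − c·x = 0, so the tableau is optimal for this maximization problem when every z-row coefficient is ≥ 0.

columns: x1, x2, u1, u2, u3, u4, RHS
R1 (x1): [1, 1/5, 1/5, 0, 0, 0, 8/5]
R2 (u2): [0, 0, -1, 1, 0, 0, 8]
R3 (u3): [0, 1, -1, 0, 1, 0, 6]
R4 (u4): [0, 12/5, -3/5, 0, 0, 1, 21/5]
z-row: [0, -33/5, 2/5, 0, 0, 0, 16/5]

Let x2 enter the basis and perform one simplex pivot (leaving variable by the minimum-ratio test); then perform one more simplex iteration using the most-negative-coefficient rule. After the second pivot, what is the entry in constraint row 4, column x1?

1

Ratio test on column x2 — row 1: (8/5)/(1/5) = 8; row 2: entry 0 ≤ 0; row 3: 6/1 = 6; row 4: (21/5)/(12/5) = 7/4. Minimum is 7/4 at row 4 (u4 leaves); pivot element 12/5.
Divide row 4 by 12/5; eliminate column x2 from the other rows.
Second iteration: most negative z-row entry is -5/4 in column u1, so u1 enters.
Ratio test on column u1 — row 1: (5/4)/(1/4) = 5; row 2: entry -1 ≤ 0; row 3: entry -3/4 ≤ 0; row 4: entry -1/4 ≤ 0. Minimum is 5 at row 1 (x1 leaves); pivot element 1/4.
Divide row 1 by 1/4; eliminate column u1 from the other rows.
After both pivots, the entry at constraint row 4, column x1 is 1.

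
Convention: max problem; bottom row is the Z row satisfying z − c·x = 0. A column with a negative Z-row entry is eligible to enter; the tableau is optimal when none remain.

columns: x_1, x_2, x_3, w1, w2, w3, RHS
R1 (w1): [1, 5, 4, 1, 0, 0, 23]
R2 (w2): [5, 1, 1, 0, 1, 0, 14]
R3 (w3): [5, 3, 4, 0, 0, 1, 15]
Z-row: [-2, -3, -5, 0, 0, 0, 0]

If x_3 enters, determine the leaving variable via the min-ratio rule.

Column x_3 entries and ratios — w1: 23/4 = 23/4; w2: 14/1 = 14; w3: 15/4 = 15/4.
Smallest ratio is 15/4 in the row of w3, so w3 leaves.

w3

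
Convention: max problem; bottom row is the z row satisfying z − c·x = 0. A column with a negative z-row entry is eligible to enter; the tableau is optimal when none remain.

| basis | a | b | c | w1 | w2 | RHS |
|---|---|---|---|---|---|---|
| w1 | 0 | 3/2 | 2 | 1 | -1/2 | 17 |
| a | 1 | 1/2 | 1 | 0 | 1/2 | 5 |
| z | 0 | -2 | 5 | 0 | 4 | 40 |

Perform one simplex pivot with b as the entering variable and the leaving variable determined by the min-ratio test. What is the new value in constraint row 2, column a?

2

Ratio test on column b — row 1: 17/(3/2) = 34/3; row 2: 5/(1/2) = 10. Minimum is 10 at row 2 (a leaves); pivot element 1/2.
Divide row 2 by 1/2; eliminate column b from the other rows.
In the new row 2, the a entry is the old entry divided by the pivot: 1/(1/2) = 2.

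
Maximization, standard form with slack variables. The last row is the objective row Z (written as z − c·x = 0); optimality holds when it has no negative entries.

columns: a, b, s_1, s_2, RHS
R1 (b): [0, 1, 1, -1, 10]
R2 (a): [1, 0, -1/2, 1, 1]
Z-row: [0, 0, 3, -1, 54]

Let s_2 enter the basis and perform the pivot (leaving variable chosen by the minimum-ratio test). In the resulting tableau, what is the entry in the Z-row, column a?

1

Ratio test on column s_2 — row 1: entry -1 ≤ 0; row 2: 1/1 = 1. Minimum is 1 at row 2 (a leaves); pivot element 1.
Divide row 2 by 1; eliminate column s_2 from the other rows.
Z-row update in column a: 0 − (-1)·1 = 1.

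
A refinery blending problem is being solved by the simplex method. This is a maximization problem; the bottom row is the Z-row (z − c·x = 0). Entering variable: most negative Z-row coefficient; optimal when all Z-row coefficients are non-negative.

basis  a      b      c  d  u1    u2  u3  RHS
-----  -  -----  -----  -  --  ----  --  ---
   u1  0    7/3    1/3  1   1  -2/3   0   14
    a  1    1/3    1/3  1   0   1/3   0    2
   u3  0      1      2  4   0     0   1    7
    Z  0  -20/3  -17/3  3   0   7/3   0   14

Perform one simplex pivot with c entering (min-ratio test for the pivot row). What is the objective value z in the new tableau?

Ratio test on column c — row 1: 14/(1/3) = 42; row 2: 2/(1/3) = 6; row 3: 7/2 = 7/2. Minimum is 7/2 at row 3 (u3 leaves); pivot element 2.
Pivot on row 3; the Z-row RHS becomes 14 − (-17/3)·(7/2) = 203/6.

203/6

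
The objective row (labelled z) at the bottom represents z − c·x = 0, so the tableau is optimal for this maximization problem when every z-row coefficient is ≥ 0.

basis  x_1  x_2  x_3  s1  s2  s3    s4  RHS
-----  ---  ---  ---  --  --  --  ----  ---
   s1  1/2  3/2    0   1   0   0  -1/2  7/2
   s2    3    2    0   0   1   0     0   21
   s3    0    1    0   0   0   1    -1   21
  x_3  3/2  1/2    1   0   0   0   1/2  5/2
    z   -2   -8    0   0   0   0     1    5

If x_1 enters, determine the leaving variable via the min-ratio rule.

Column x_1 entries and ratios — s1: (7/2)/(1/2) = 7; s2: 21/3 = 7; s3: 0 ≤ 0, skip; x_3: (5/2)/(3/2) = 5/3.
Smallest ratio is 5/3 in the row of x_3, so x_3 leaves.

x_3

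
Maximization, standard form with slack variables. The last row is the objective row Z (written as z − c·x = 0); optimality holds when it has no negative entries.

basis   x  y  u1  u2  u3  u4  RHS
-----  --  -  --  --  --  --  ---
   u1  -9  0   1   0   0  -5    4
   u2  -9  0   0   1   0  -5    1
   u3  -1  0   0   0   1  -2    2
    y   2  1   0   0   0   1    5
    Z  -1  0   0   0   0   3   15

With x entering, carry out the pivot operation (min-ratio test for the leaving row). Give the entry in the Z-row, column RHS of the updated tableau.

35/2

Ratio test on column x — row 1: entry -9 ≤ 0; row 2: entry -9 ≤ 0; row 3: entry -1 ≤ 0; row 4: 5/2 = 5/2. Minimum is 5/2 at row 4 (y leaves); pivot element 2.
Divide row 4 by 2; eliminate column x from the other rows.
Z-row update in column RHS: 15 − (-1)·(5/2) = 35/2.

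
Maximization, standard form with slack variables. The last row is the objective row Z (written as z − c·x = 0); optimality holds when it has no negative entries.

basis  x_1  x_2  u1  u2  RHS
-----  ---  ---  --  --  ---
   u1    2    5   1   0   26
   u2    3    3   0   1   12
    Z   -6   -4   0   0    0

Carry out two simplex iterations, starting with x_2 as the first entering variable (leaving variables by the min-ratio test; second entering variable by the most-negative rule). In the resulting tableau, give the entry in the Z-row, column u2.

2

Ratio test on column x_2 — row 1: 26/5 = 26/5; row 2: 12/3 = 4. Minimum is 4 at row 2 (u2 leaves); pivot element 3.
Divide row 2 by 3; eliminate column x_2 from the other rows.
Second iteration: most negative Z-row entry is -2 in column x_1, so x_1 enters.
Ratio test on column x_1 — row 1: entry -3 ≤ 0; row 2: 4/1 = 4. Minimum is 4 at row 2 (x_2 leaves); pivot element 1.
Divide row 2 by 1; eliminate column x_1 from the other rows.
After both pivots, the entry at the Z-row, column u2 is 2.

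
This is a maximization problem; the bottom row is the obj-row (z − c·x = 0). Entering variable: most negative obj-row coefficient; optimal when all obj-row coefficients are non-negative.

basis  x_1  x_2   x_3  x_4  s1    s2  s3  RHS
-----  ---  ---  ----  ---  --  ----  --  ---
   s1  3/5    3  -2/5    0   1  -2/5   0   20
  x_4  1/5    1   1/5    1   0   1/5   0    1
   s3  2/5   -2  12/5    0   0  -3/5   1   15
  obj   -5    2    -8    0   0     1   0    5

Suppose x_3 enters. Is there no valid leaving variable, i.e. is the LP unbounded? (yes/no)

Column x_3 has positive entries in row(s) 2, 3, so the ratio test bounds it — not unbounded.

no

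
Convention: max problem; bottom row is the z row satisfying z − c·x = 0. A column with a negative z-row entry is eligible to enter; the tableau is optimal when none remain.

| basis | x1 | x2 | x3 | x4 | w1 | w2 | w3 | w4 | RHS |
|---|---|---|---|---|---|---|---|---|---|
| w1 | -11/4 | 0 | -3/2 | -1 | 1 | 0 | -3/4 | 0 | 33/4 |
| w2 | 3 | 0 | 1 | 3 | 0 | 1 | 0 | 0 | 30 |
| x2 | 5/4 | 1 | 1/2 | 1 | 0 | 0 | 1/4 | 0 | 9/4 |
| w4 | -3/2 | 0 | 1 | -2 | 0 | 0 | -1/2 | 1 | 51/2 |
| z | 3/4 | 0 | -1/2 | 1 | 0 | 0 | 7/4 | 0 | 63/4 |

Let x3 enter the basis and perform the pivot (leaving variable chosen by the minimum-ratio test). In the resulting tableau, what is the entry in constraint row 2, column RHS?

51/2

Ratio test on column x3 — row 1: entry -3/2 ≤ 0; row 2: 30/1 = 30; row 3: (9/4)/(1/2) = 9/2; row 4: (51/2)/1 = 51/2. Minimum is 9/2 at row 3 (x2 leaves); pivot element 1/2.
Divide row 3 by 1/2; eliminate column x3 from the other rows.
Row 2 update in column RHS: 30 − 1·(9/2) = 51/2.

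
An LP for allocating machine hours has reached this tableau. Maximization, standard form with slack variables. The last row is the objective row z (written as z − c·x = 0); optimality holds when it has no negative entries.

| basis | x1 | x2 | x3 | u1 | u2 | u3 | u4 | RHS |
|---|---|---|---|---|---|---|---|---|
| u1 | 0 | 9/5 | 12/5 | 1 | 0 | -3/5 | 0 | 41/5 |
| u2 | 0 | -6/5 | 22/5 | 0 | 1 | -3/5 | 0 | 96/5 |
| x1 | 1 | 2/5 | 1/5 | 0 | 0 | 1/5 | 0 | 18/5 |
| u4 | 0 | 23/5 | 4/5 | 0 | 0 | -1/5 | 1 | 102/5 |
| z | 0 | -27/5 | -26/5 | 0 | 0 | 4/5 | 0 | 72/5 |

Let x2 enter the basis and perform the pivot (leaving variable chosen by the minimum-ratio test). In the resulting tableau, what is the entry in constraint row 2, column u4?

Ratio test on column x2 — row 1: (41/5)/(9/5) = 41/9; row 2: entry -6/5 ≤ 0; row 3: (18/5)/(2/5) = 9; row 4: (102/5)/(23/5) = 102/23. Minimum is 102/23 at row 4 (u4 leaves); pivot element 23/5.
Divide row 4 by 23/5; eliminate column x2 from the other rows.
Row 2 update in column u4: 0 − (-6/5)·(5/23) = 6/23.

6/23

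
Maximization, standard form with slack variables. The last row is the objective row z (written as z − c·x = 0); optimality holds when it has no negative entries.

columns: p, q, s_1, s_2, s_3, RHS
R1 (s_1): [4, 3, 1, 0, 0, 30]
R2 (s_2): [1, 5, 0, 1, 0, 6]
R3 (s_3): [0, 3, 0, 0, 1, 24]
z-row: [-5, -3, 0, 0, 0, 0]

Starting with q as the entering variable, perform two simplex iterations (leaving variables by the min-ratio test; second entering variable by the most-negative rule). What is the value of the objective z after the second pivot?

30

Ratio test on column q — row 1: 30/3 = 10; row 2: 6/5 = 6/5; row 3: 24/3 = 8. Minimum is 6/5 at row 2 (s_2 leaves); pivot element 5.
Pivot on row 2; the z-row RHS becomes 0 − (-3)·(6/5) = 18/5.
Next entering variable (most negative z-row entry -22/5): p.
Ratio test on column p — row 1: (132/5)/(17/5) = 132/17; row 2: (6/5)/(1/5) = 6; row 3: entry -3/5 ≤ 0. Minimum is 6 at row 2 (q leaves); pivot element 1/5.
After the second pivot the z-row RHS is 18/5 − (-22/5)·6 = 30.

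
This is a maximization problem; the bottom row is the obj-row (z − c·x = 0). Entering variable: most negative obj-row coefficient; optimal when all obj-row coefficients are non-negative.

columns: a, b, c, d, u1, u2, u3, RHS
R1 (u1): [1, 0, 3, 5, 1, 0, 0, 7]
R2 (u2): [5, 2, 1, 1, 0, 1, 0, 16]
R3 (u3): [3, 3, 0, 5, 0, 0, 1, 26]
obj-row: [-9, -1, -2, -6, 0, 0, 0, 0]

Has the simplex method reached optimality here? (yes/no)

The obj-row has a negative entry -9 in column a, so it is not optimal.

no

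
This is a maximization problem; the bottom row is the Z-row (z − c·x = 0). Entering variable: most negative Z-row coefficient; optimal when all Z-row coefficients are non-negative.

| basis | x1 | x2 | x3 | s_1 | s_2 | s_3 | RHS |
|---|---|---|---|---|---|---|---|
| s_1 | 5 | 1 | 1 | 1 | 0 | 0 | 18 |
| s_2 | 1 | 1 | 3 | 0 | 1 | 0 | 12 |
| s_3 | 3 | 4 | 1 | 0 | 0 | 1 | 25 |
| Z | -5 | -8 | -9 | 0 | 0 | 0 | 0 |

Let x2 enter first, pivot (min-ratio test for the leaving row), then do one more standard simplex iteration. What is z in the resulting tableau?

Ratio test on column x2 — row 1: 18/1 = 18; row 2: 12/1 = 12; row 3: 25/4 = 25/4. Minimum is 25/4 at row 3 (s_3 leaves); pivot element 4.
Pivot on row 3; the Z-row RHS becomes 0 − (-8)·(25/4) = 50.
Next entering variable (most negative Z-row entry -7): x3.
Ratio test on column x3 — row 1: (47/4)/(3/4) = 47/3; row 2: (23/4)/(11/4) = 23/11; row 3: (25/4)/(1/4) = 25. Minimum is 23/11 at row 2 (s_2 leaves); pivot element 11/4.
After the second pivot the Z-row RHS is 50 − (-7)·(23/11) = 711/11.

711/11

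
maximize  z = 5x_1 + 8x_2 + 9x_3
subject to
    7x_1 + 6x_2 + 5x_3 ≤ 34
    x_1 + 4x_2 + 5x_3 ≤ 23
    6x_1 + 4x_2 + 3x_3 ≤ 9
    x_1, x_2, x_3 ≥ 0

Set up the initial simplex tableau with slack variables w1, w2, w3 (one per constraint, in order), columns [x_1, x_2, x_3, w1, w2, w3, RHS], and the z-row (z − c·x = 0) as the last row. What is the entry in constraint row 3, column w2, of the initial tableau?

0

Slack w2 belongs to constraint 2; its column is the unit vector e_2, so the entry in row 3 is 0.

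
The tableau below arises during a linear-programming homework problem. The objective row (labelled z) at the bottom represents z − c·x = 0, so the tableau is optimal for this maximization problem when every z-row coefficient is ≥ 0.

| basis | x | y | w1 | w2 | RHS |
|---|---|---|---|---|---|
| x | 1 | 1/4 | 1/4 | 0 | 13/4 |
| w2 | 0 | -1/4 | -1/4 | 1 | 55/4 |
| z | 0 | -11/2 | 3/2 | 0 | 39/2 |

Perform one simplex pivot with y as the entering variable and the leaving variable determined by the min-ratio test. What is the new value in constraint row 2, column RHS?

Ratio test on column y — row 1: (13/4)/(1/4) = 13; row 2: entry -1/4 ≤ 0. Minimum is 13 at row 1 (x leaves); pivot element 1/4.
Divide row 1 by 1/4; eliminate column y from the other rows.
Row 2 update in column RHS: 55/4 − (-1/4)·13 = 17.

17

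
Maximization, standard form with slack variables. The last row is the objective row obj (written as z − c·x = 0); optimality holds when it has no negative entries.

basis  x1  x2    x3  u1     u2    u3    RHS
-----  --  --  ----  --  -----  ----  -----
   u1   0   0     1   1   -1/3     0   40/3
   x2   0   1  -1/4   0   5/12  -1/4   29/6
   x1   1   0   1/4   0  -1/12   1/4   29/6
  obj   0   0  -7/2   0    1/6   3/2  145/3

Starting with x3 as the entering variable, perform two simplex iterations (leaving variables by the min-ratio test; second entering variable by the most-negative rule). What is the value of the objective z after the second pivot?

239/2

Ratio test on column x3 — row 1: (40/3)/1 = 40/3; row 2: entry -1/4 ≤ 0; row 3: (29/6)/(1/4) = 58/3. Minimum is 40/3 at row 1 (u1 leaves); pivot element 1.
Pivot on row 1; the obj-row RHS becomes 145/3 − (-7/2)·(40/3) = 95.
Next entering variable (most negative obj-row entry -1): u2.
Ratio test on column u2 — row 1: entry -1/3 ≤ 0; row 2: (49/6)/(1/3) = 49/2; row 3: entry 0 ≤ 0. Minimum is 49/2 at row 2 (x2 leaves); pivot element 1/3.
After the second pivot the obj-row RHS is 95 − (-1)·(49/2) = 239/2.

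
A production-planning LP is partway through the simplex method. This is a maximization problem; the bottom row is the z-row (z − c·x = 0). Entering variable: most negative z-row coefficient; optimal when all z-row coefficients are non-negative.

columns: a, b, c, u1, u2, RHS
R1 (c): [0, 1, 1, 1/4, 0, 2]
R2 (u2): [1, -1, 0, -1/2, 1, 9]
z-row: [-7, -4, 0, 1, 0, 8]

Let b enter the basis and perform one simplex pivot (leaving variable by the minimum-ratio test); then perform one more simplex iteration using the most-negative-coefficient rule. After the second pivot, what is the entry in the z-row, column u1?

Ratio test on column b — row 1: 2/1 = 2; row 2: entry -1 ≤ 0. Minimum is 2 at row 1 (c leaves); pivot element 1.
Divide row 1 by 1; eliminate column b from the other rows.
Second iteration: most negative z-row entry is -7 in column a, so a enters.
Ratio test on column a — row 1: entry 0 ≤ 0; row 2: 11/1 = 11. Minimum is 11 at row 2 (u2 leaves); pivot element 1.
Divide row 2 by 1; eliminate column a from the other rows.
After both pivots, the entry at the z-row, column u1 is 1/4.

1/4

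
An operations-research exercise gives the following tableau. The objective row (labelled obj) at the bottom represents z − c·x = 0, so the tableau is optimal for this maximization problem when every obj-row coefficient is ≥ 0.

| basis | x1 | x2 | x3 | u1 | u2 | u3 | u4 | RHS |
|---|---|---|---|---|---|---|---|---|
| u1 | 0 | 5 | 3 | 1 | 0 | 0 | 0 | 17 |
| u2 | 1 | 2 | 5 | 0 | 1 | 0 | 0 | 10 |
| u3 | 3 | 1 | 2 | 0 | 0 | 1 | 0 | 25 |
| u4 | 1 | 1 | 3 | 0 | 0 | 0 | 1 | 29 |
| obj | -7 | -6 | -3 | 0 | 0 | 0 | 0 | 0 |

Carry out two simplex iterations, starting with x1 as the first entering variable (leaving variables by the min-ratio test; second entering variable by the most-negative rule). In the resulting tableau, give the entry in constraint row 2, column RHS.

Ratio test on column x1 — row 1: entry 0 ≤ 0; row 2: 10/1 = 10; row 3: 25/3 = 25/3; row 4: 29/1 = 29. Minimum is 25/3 at row 3 (u3 leaves); pivot element 3.
Divide row 3 by 3; eliminate column x1 from the other rows.
Second iteration: most negative obj-row entry is -11/3 in column x2, so x2 enters.
Ratio test on column x2 — row 1: 17/5 = 17/5; row 2: (5/3)/(5/3) = 1; row 3: (25/3)/(1/3) = 25; row 4: (62/3)/(2/3) = 31. Minimum is 1 at row 2 (u2 leaves); pivot element 5/3.
Divide row 2 by 5/3; eliminate column x2 from the other rows.
After both pivots, the entry at constraint row 2, column RHS is 1.

1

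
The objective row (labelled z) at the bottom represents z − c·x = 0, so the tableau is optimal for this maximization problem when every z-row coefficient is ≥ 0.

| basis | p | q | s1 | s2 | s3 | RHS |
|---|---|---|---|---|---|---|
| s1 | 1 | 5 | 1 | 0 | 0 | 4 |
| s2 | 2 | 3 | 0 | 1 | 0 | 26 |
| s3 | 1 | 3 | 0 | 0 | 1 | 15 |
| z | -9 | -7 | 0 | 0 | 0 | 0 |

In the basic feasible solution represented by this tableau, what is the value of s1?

4

s1 is basic (row 1); its value is the RHS of that row, 4.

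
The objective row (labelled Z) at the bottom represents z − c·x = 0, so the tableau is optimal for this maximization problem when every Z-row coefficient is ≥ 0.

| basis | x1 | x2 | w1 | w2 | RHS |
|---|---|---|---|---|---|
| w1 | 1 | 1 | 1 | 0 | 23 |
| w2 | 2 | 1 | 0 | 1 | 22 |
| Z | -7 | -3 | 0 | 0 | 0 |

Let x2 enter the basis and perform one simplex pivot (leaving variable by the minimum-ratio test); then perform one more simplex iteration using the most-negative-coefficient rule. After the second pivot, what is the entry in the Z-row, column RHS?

77

Ratio test on column x2 — row 1: 23/1 = 23; row 2: 22/1 = 22. Minimum is 22 at row 2 (w2 leaves); pivot element 1.
Divide row 2 by 1; eliminate column x2 from the other rows.
Second iteration: most negative Z-row entry is -1 in column x1, so x1 enters.
Ratio test on column x1 — row 1: entry -1 ≤ 0; row 2: 22/2 = 11. Minimum is 11 at row 2 (x2 leaves); pivot element 2.
Divide row 2 by 2; eliminate column x1 from the other rows.
After both pivots, the entry at the Z-row, column RHS is 77.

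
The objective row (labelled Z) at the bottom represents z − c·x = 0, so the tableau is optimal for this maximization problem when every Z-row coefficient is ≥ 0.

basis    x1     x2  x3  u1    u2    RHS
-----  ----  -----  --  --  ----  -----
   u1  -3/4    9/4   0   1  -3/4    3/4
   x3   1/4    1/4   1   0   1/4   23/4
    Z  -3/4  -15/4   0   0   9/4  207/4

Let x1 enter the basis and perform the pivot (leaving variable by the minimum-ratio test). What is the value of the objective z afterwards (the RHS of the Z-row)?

69

Ratio test on column x1 — row 1: entry -3/4 ≤ 0; row 2: (23/4)/(1/4) = 23. Minimum is 23 at row 2 (x3 leaves); pivot element 1/4.
Pivot on row 2; the Z-row RHS becomes 207/4 − (-3/4)·23 = 69.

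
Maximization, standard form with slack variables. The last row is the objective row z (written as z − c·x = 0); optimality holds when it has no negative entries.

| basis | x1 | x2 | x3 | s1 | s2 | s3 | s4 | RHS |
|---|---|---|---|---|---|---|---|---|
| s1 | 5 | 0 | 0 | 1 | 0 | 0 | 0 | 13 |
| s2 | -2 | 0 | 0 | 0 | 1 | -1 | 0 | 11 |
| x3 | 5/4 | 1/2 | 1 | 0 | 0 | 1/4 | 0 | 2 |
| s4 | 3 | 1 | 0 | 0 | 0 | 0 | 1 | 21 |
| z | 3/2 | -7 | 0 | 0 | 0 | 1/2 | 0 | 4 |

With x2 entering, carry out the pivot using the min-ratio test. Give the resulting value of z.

32

Ratio test on column x2 — row 1: entry 0 ≤ 0; row 2: entry 0 ≤ 0; row 3: 2/(1/2) = 4; row 4: 21/1 = 21. Minimum is 4 at row 3 (x3 leaves); pivot element 1/2.
Pivot on row 3; the z-row RHS becomes 4 − (-7)·4 = 32.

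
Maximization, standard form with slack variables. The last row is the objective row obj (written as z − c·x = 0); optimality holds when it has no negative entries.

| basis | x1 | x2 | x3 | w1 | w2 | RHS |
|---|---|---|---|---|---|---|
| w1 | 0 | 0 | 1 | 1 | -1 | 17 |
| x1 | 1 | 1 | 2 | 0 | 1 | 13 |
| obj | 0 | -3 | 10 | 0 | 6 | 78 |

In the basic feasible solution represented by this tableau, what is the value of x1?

13

x1 is basic (row 2); its value is the RHS of that row, 13.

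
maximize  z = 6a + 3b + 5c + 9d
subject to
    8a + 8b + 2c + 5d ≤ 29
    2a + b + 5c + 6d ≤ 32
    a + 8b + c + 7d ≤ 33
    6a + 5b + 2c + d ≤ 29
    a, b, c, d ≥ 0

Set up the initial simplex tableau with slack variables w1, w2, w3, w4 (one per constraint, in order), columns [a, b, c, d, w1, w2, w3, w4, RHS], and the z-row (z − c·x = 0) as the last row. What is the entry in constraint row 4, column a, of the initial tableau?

6

Constraint 4 has coefficient 6 on a.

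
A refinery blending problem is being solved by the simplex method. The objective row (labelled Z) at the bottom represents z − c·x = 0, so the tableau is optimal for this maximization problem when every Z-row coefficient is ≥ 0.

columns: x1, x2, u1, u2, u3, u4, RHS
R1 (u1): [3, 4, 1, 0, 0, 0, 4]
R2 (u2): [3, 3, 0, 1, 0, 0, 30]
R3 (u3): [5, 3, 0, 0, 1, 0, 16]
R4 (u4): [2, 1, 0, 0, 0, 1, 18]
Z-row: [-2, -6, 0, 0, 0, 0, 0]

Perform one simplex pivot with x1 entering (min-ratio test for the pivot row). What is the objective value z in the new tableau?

Ratio test on column x1 — row 1: 4/3 = 4/3; row 2: 30/3 = 10; row 3: 16/5 = 16/5; row 4: 18/2 = 9. Minimum is 4/3 at row 1 (u1 leaves); pivot element 3.
Pivot on row 1; the Z-row RHS becomes 0 − (-2)·(4/3) = 8/3.

8/3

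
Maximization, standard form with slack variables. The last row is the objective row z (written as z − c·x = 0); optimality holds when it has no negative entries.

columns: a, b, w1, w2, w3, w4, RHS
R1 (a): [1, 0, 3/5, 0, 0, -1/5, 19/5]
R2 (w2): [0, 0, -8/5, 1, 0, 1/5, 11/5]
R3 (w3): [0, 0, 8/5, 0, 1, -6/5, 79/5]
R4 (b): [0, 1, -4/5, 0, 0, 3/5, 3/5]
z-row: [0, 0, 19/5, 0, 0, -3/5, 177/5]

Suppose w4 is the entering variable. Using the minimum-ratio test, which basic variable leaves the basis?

Column w4 entries and ratios — a: -1/5 ≤ 0, skip; w2: (11/5)/(1/5) = 11; w3: -6/5 ≤ 0, skip; b: (3/5)/(3/5) = 1.
Smallest ratio is 1 in the row of b, so b leaves.

b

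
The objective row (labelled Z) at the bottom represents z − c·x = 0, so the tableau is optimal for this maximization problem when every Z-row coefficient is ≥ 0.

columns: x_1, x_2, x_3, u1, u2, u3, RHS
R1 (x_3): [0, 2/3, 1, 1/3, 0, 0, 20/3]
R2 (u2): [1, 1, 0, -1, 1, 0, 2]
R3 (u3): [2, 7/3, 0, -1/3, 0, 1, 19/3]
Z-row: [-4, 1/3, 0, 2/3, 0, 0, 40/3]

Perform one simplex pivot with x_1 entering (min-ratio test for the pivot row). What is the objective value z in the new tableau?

Ratio test on column x_1 — row 1: entry 0 ≤ 0; row 2: 2/1 = 2; row 3: (19/3)/2 = 19/6. Minimum is 2 at row 2 (u2 leaves); pivot element 1.
Pivot on row 2; the Z-row RHS becomes 40/3 − (-4)·2 = 64/3.

64/3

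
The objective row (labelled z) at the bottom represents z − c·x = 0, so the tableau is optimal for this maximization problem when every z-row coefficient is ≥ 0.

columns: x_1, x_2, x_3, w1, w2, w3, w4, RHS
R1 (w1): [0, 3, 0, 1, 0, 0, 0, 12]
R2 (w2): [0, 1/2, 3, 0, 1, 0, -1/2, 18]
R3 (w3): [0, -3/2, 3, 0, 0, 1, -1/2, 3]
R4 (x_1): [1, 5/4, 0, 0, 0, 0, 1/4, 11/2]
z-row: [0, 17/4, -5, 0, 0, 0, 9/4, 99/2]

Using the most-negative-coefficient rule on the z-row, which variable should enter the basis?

x_3

Negative z-row entries: x_3: -5.
The most negative is -5 in column x_3, so x_3 enters.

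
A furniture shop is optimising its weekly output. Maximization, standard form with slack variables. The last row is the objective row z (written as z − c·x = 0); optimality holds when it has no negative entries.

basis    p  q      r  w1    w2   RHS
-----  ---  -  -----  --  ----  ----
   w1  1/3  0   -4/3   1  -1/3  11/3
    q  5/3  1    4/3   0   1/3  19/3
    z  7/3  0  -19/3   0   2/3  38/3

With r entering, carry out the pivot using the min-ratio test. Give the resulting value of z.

171/4

Ratio test on column r — row 1: entry -4/3 ≤ 0; row 2: (19/3)/(4/3) = 19/4. Minimum is 19/4 at row 2 (q leaves); pivot element 4/3.
Pivot on row 2; the z-row RHS becomes 38/3 − (-19/3)·(19/4) = 171/4.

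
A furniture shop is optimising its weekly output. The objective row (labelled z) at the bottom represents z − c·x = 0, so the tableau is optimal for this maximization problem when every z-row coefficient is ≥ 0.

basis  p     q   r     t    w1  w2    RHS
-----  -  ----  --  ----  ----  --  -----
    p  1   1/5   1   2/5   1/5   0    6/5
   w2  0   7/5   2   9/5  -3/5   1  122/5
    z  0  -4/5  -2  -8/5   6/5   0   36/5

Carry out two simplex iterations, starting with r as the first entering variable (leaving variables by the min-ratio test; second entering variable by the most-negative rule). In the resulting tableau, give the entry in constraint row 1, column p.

5/2

Ratio test on column r — row 1: (6/5)/1 = 6/5; row 2: (122/5)/2 = 61/5. Minimum is 6/5 at row 1 (p leaves); pivot element 1.
Divide row 1 by 1; eliminate column r from the other rows.
Second iteration: most negative z-row entry is -4/5 in column t, so t enters.
Ratio test on column t — row 1: (6/5)/(2/5) = 3; row 2: 22/1 = 22. Minimum is 3 at row 1 (r leaves); pivot element 2/5.
Divide row 1 by 2/5; eliminate column t from the other rows.
After both pivots, the entry at constraint row 1, column p is 5/2.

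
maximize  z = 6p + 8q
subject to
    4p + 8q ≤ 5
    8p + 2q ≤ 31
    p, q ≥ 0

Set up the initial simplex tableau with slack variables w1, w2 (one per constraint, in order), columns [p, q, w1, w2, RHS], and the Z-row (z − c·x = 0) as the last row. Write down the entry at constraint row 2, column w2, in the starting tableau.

1

Slack w2 belongs to constraint 2; its column is the unit vector e_2, so the entry in row 2 is 1.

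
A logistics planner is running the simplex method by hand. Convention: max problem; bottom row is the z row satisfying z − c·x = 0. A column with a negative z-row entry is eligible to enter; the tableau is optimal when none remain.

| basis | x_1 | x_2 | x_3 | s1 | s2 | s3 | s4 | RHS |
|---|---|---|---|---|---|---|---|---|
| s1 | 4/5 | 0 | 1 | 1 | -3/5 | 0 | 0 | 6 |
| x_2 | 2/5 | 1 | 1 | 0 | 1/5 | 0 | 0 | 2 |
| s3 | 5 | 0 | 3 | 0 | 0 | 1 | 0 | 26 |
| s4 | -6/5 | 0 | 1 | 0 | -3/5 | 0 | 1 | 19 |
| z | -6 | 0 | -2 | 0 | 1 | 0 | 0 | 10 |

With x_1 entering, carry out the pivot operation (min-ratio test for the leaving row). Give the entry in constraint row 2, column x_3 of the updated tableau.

Ratio test on column x_1 — row 1: 6/(4/5) = 15/2; row 2: 2/(2/5) = 5; row 3: 26/5 = 26/5; row 4: entry -6/5 ≤ 0. Minimum is 5 at row 2 (x_2 leaves); pivot element 2/5.
Divide row 2 by 2/5; eliminate column x_1 from the other rows.
In the new row 2, the x_3 entry is the old entry divided by the pivot: 1/(2/5) = 5/2.

5/2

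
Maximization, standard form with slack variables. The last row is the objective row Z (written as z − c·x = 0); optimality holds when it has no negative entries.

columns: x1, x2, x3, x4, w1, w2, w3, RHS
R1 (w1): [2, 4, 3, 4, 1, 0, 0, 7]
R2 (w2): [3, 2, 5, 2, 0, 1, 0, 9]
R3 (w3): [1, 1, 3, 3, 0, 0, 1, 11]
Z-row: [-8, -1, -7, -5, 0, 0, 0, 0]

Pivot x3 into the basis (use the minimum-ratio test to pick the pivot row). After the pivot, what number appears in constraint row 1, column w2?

Ratio test on column x3 — row 1: 7/3 = 7/3; row 2: 9/5 = 9/5; row 3: 11/3 = 11/3. Minimum is 9/5 at row 2 (w2 leaves); pivot element 5.
Divide row 2 by 5; eliminate column x3 from the other rows.
Row 1 update in column w2: 0 − 3·(1/5) = -3/5.

-3/5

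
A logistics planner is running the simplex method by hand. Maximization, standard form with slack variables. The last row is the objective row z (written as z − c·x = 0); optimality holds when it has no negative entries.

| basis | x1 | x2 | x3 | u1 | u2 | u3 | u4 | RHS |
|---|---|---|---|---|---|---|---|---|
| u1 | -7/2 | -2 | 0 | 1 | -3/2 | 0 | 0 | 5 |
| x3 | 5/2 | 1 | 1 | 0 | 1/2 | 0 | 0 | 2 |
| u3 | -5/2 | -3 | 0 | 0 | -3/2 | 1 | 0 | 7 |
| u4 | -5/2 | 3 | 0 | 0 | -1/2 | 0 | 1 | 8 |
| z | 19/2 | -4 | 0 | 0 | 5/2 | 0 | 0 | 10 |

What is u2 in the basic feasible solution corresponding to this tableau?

0

u2 is not in the basis, so in the current basic feasible solution u2 = 0.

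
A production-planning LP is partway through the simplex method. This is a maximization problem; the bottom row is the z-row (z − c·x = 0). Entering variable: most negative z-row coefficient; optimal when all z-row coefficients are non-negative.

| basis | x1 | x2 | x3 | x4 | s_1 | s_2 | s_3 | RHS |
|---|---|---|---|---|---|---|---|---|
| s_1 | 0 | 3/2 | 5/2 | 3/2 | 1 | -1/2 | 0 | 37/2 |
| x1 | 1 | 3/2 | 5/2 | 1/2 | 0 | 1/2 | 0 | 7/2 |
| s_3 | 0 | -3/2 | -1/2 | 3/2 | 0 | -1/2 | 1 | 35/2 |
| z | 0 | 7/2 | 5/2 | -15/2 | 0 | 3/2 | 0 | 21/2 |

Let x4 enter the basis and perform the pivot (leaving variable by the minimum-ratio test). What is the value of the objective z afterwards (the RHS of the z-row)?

Ratio test on column x4 — row 1: (37/2)/(3/2) = 37/3; row 2: (7/2)/(1/2) = 7; row 3: (35/2)/(3/2) = 35/3. Minimum is 7 at row 2 (x1 leaves); pivot element 1/2.
Pivot on row 2; the z-row RHS becomes 21/2 − (-15/2)·7 = 63.

63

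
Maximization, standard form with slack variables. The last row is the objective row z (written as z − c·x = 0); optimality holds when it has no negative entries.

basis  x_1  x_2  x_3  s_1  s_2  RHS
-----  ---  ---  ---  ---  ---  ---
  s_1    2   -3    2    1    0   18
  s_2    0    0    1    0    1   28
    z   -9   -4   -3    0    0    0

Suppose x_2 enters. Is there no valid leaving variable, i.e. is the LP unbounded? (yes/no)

Every constraint-row entry in column x_2 is ≤ 0, so increasing x_2 is unbounded.

yes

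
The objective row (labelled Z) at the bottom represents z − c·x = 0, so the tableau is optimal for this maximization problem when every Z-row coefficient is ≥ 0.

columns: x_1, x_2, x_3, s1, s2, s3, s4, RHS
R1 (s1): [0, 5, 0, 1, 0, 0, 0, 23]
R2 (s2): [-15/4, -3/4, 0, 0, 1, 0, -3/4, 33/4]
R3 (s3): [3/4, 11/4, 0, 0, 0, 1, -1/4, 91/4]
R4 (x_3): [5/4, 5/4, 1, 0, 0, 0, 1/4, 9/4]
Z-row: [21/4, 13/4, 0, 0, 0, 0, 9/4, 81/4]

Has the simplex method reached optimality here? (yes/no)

yes

Every Z-row coefficient is ≥ 0, so the tableau is optimal.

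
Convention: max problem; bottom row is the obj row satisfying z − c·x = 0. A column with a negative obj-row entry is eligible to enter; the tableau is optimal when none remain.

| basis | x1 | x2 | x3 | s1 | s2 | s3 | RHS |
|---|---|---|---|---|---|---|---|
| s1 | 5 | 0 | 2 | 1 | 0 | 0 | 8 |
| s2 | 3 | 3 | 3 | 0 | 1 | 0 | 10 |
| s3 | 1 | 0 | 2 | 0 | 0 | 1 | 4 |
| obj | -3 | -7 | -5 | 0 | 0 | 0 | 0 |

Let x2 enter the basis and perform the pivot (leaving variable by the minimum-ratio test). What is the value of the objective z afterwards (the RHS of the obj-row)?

70/3

Ratio test on column x2 — row 1: entry 0 ≤ 0; row 2: 10/3 = 10/3; row 3: entry 0 ≤ 0. Minimum is 10/3 at row 2 (s2 leaves); pivot element 3.
Pivot on row 2; the obj-row RHS becomes 0 − (-7)·(10/3) = 70/3.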